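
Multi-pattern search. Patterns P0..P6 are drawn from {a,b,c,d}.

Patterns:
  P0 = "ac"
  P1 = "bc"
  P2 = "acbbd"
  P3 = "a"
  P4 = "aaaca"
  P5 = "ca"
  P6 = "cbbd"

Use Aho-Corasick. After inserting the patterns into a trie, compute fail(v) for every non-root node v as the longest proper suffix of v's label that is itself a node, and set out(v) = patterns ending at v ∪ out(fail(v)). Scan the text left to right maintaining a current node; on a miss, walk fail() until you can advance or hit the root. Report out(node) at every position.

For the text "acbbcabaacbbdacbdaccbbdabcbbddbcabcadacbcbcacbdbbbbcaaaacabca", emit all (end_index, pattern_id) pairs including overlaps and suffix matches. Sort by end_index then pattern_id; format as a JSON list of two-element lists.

Build:
Trie (insert patterns):
  0='ε' goto a→1 b→3 c→12
  1='a' goto a→8 c→2  ←P3
  2='ac' goto b→5  ←P0
  3='b' goto c→4
  4='bc' goto ·  ←P1
  5='acb' goto b→6
  6='acbb' goto d→7
  7='acbbd' goto ·  ←P2
  8='aa' goto a→9
  9='aaa' goto c→10
  10='aaac' goto a→11
  11='aaaca' goto ·  ←P4
  12='c' goto a→13 b→14
  13='ca' goto ·  ←P5
  14='cb' goto b→15
  15='cbb' goto d→16
  16='cbbd' goto ·  ←P6

Failure links (BFS by depth):
  n1('a'): parent n0 fail=0; on 'a' 0 → fail=0;  out {3}∪∅={3}
  n3('b'): parent n0 fail=0; on 'b' 0 → fail=0;  out ∅∪∅=∅
  n12('c'): parent n0 fail=0; on 'c' 0 → fail=0;  out ∅∪∅=∅
  n2('ac'): parent n1 fail=0; on 'c' 0 → fail=12;  out {0}∪∅={0}
  n4('bc'): parent n3 fail=0; on 'c' 0 → fail=12;  out {1}∪∅={1}
  n8('aa'): parent n1 fail=0; on 'a' 0 → fail=1;  out ∅∪{3}={3}
  n13('ca'): parent n12 fail=0; on 'a' 0 → fail=1;  out {5}∪{3}={3,5}
  n14('cb'): parent n12 fail=0; on 'b' 0 → fail=3;  out ∅∪∅=∅
  n5('acb'): parent n2 fail=12; on 'b' 12 → fail=14;  out ∅∪∅=∅
  n9('aaa'): parent n8 fail=1; on 'a' 1 → fail=8;  out ∅∪{3}={3}
  n15('cbb'): parent n14 fail=3; on 'b' 3→0 → fail=3;  out ∅∪∅=∅
  n6('acbb'): parent n5 fail=14; on 'b' 14 → fail=15;  out ∅∪∅=∅
  n10('aaac'): parent n9 fail=8; on 'c' 8→1 → fail=2;  out ∅∪{0}={0}
  n16('cbbd'): parent n15 fail=3; on 'd' 3→0 → fail=0;  out {6}∪∅={6}
  n7('acbbd'): parent n6 fail=15; on 'd' 15 → fail=16;  out {2}∪{6}={2,6}
  n11('aaaca'): parent n10 fail=2; on 'a' 2→12 → fail=13;  out {4}∪{3,5}={3,4,5}

Scan:
pos 0 'a': at 1  ** P3@[0:0]
pos 1 'c': at 2  ** P0@[0:1]
pos 2 'b': at 5
pos 3 'b': at 6
pos 4 'c': at 4 (fail-walked)  ** P1@[3:4]
pos 5 'a': at 13 (fail-walked)  ** P3@[5:5],P5@[4:5]
pos 6 'b': at 3 (fail-walked)
pos 7 'a': at 1 (fail-walked)  ** P3@[7:7]
pos 8 'a': at 8  ** P3@[8:8]
pos 9 'c': at 2 (fail-walked)  ** P0@[8:9]
pos 10 'b': at 5
pos 11 'b': at 6
pos 12 'd': at 7  ** P2@[8:12],P6@[9:12]
pos 13 'a': at 1 (fail-walked)  ** P3@[13:13]
pos 14 'c': at 2  ** P0@[13:14]
pos 15 'b': at 5
pos 16 'd': at 0 (fail-walked)
pos 17 'a': at 1  ** P3@[17:17]
pos 18 'c': at 2  ** P0@[17:18]
pos 19 'c': at 12 (fail-walked)
pos 20 'b': at 14
pos 21 'b': at 15
pos 22 'd': at 16  ** P6@[19:22]
pos 23 'a': at 1 (fail-walked)  ** P3@[23:23]
pos 24 'b': at 3 (fail-walked)
pos 25 'c': at 4  ** P1@[24:25]
pos 26 'b': at 14 (fail-walked)
pos 27 'b': at 15
pos 28 'd': at 16  ** P6@[25:28]
pos 29 'd': at 0 (fail-walked)
pos 30 'b': at 3
pos 31 'c': at 4  ** P1@[30:31]
pos 32 'a': at 13 (fail-walked)  ** P3@[32:32],P5@[31:32]
pos 33 'b': at 3 (fail-walked)
pos 34 'c': at 4  ** P1@[33:34]
pos 35 'a': at 13 (fail-walked)  ** P3@[35:35],P5@[34:35]
pos 36 'd': at 0 (fail-walked)
pos 37 'a': at 1  ** P3@[37:37]
pos 38 'c': at 2  ** P0@[37:38]
pos 39 'b': at 5
pos 40 'c': at 4 (fail-walked)  ** P1@[39:40]
pos 41 'b': at 14 (fail-walked)
pos 42 'c': at 4 (fail-walked)  ** P1@[41:42]
pos 43 'a': at 13 (fail-walked)  ** P3@[43:43],P5@[42:43]
pos 44 'c': at 2 (fail-walked)  ** P0@[43:44]
pos 45 'b': at 5
pos 46 'd': at 0 (fail-walked)
pos 47 'b': at 3
pos 48 'b': at 3 (fail-walked)
pos 49 'b': at 3 (fail-walked)
pos 50 'b': at 3 (fail-walked)
pos 51 'c': at 4  ** P1@[50:51]
pos 52 'a': at 13 (fail-walked)  ** P3@[52:52],P5@[51:52]
pos 53 'a': at 8 (fail-walked)  ** P3@[53:53]
pos 54 'a': at 9  ** P3@[54:54]
pos 55 'a': at 9 (fail-walked)  ** P3@[55:55]
pos 56 'c': at 10  ** P0@[55:56]
pos 57 'a': at 11  ** P3@[57:57],P4@[53:57],P5@[56:57]
pos 58 'b': at 3 (fail-walked)
pos 59 'c': at 4  ** P1@[58:59]
pos 60 'a': at 13 (fail-walked)  ** P3@[60:60],P5@[59:60]

All matches (sorted): [[0,3],[1,0],[4,1],[5,3],[5,5],[7,3],[8,3],[9,0],[12,2],[12,6],[13,3],[14,0],[17,3],[18,0],[22,6],[23,3],[25,1],[28,6],[31,1],[32,3],[32,5],[34,1],[35,3],[35,5],[37,3],[38,0],[40,1],[42,1],[43,3],[43,5],[44,0],[51,1],[52,3],[52,5],[53,3],[54,3],[55,3],[56,0],[57,3],[57,4],[57,5],[59,1],[60,3],[60,5]]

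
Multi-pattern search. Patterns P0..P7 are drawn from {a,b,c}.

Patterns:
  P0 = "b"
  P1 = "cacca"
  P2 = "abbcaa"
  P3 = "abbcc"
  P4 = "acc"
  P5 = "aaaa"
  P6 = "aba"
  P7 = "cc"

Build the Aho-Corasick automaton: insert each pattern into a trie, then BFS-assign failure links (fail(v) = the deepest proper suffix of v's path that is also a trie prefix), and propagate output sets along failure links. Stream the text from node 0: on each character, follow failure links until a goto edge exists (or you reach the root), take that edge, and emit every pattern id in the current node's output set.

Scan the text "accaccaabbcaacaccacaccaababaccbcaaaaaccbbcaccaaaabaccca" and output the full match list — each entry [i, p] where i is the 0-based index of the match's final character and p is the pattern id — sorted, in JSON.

Build automaton:
Trie nodes:
  0='ε' goto a→7 b→1 c→2
  1='b' goto ·  ←P0
  2='c' goto a→3 c→20
  3='ca' goto c→4
  4='cac' goto c→5
  5='cacc' goto a→6
  6='cacca' goto ·  ←P1
  7='a' goto a→16 b→8 c→14
  8='ab' goto a→19 b→9
  9='abb' goto c→10
  10='abbc' goto a→11 c→13
  11='abbca' goto a→12
  12='abbcaa' goto ·  ←P2
  13='abbcc' goto ·  ←P3
  14='ac' goto c→15
  15='acc' goto ·  ←P4
  16='aa' goto a→17
  17='aaa' goto a→18
  18='aaaa' goto ·  ←P5
  19='aba' goto ·  ←P6
  20='cc' goto ·  ←P7

Failure links (BFS by depth):
  n1('b'): parent n0 fail=0; on 'b' 0 → fail=0;  out {0}∪∅={0}
  n2('c'): parent n0 fail=0; on 'c' 0 → fail=0;  out ∅∪∅=∅
  n7('a'): parent n0 fail=0; on 'a' 0 → fail=0;  out ∅∪∅=∅
  n3('ca'): parent n2 fail=0; on 'a' 0 → fail=7;  out ∅∪∅=∅
  n8('ab'): parent n7 fail=0; on 'b' 0 → fail=1;  out ∅∪{0}={0}
  n14('ac'): parent n7 fail=0; on 'c' 0 → fail=2;  out ∅∪∅=∅
  n16('aa'): parent n7 fail=0; on 'a' 0 → fail=7;  out ∅∪∅=∅
  n20('cc'): parent n2 fail=0; on 'c' 0 → fail=2;  out {7}∪∅={7}
  n4('cac'): parent n3 fail=7; on 'c' 7 → fail=14;  out ∅∪∅=∅
  n9('abb'): parent n8 fail=1; on 'b' 1→0 → fail=1;  out ∅∪{0}={0}
  n15('acc'): parent n14 fail=2; on 'c' 2 → fail=20;  out {4}∪{7}={4,7}
  n17('aaa'): parent n16 fail=7; on 'a' 7 → fail=16;  out ∅∪∅=∅
  n19('aba'): parent n8 fail=1; on 'a' 1→0 → fail=7;  out {6}∪∅={6}
  n5('cacc'): parent n4 fail=14; on 'c' 14 → fail=15;  out ∅∪{4,7}={4,7}
  n10('abbc'): parent n9 fail=1; on 'c' 1→0 → fail=2;  out ∅∪∅=∅
  n18('aaaa'): parent n17 fail=16; on 'a' 16 → fail=17;  out {5}∪∅={5}
  n6('cacca'): parent n5 fail=15; on 'a' 15→20→2 → fail=3;  out {1}∪∅={1}
  n11('abbca'): parent n10 fail=2; on 'a' 2 → fail=3;  out ∅∪∅=∅
  n13('abbcc'): parent n10 fail=2; on 'c' 2 → fail=20;  out {3}∪{7}={3,7}
  n12('abbcaa'): parent n11 fail=3; on 'a' 3→7 → fail=16;  out {2}∪∅={2}

Scan:
i=0 'a': node 0→7
i=1 'c': node 7→14
i=2 'c': node 14→15  → match P4@[0:2],P7@[1:2]
i=3 'a': node 15→3 ·f
i=4 'c': node 3→4
i=5 'c': node 4→5  → match P4@[3:5],P7@[4:5]
i=6 'a': node 5→6  → match P1@[2:6]
i=7 'a': node 6→16 ·f
i=8 'b': node 16→8 ·f  → match P0@[8:8]
i=9 'b': node 8→9  → match P0@[9:9]
i=10 'c': node 9→10
i=11 'a': node 10→11
i=12 'a': node 11→12  → match P2@[7:12]
i=13 'c': node 12→14 ·f
i=14 'a': node 14→3 ·f
i=15 'c': node 3→4
i=16 'c': node 4→5  → match P4@[14:16],P7@[15:16]
i=17 'a': node 5→6  → match P1@[13:17]
i=18 'c': node 6→4 ·f
i=19 'a': node 4→3 ·f
i=20 'c': node 3→4
i=21 'c': node 4→5  → match P4@[19:21],P7@[20:21]
i=22 'a': node 5→6  → match P1@[18:22]
i=23 'a': node 6→16 ·f
i=24 'b': node 16→8 ·f  → match P0@[24:24]
i=25 'a': node 8→19  → match P6@[23:25]
i=26 'b': node 19→8 ·f  → match P0@[26:26]
i=27 'a': node 8→19  → match P6@[25:27]
i=28 'c': node 19→14 ·f
i=29 'c': node 14→15  → match P4@[27:29],P7@[28:29]
i=30 'b': node 15→1 ·f  → match P0@[30:30]
i=31 'c': node 1→2 ·f
i=32 'a': node 2→3
i=33 'a': node 3→16 ·f
i=34 'a': node 16→17
i=35 'a': node 17→18  → match P5@[32:35]
i=36 'a': node 18→18 ·f  → match P5@[33:36]
i=37 'c': node 18→14 ·f
i=38 'c': node 14→15  → match P4@[36:38],P7@[37:38]
i=39 'b': node 15→1 ·f  → match P0@[39:39]
i=40 'b': node 1→1 ·f  → match P0@[40:40]
i=41 'c': node 1→2 ·f
i=42 'a': node 2→3
i=43 'c': node 3→4
i=44 'c': node 4→5  → match P4@[42:44],P7@[43:44]
i=45 'a': node 5→6  → match P1@[41:45]
i=46 'a': node 6→16 ·f
i=47 'a': node 16→17
i=48 'a': node 17→18  → match P5@[45:48]
i=49 'b': node 18→8 ·f  → match P0@[49:49]
i=50 'a': node 8→19  → match P6@[48:50]
i=51 'c': node 19→14 ·f
i=52 'c': node 14→15  → match P4@[50:52],P7@[51:52]
i=53 'c': node 15→20 ·f  → match P7@[52:53]
i=54 'a': node 20→3 ·f

Matches: [[2,4],[2,7],[5,4],[5,7],[6,1],[8,0],[9,0],[12,2],[16,4],[16,7],[17,1],[21,4],[21,7],[22,1],[24,0],[25,6],[26,0],[27,6],[29,4],[29,7],[30,0],[35,5],[36,5],[38,4],[38,7],[39,0],[40,0],[44,4],[44,7],[45,1],[48,5],[49,0],[50,6],[52,4],[52,7],[53,7]]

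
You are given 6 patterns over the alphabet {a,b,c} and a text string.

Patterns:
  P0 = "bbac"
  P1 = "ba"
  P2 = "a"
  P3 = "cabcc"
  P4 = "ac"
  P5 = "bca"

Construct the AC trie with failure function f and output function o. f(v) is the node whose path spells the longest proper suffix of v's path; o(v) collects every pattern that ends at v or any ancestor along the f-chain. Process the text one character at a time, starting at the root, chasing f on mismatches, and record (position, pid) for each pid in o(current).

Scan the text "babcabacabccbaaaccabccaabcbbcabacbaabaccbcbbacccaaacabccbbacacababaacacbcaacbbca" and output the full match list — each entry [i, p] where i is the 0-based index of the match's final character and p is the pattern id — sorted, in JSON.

Build automaton:
Trie (insert patterns):
  n0 'ε': a→6 b→1 c→7
  n1 'b': a→5 b→2 c→13
  n2 'bb': a→3
  n3 'bba': c→4
  n4 'bbac': ·  ←P0
  n5 'ba': ·  ←P1
  n6 'a': c→12  ←P2
  n7 'c': a→8
  n8 'ca': b→9
  n9 'cab': c→10
  n10 'cabc': c→11
  n11 'cabcc': ·  ←P3
  n12 'ac': ·  ←P4
  n13 'bc': a→14
  n14 'bca': ·  ←P5

BFS fail/out derivation:
  fail(1) 'b': from fail(0)=0 chase 'b': 0 ⇒ 0;  out=∅∪out(0)=∅
  fail(6) 'a': from fail(0)=0 chase 'a': 0 ⇒ 0;  out={2}∪out(0)={2}
  fail(7) 'c': from fail(0)=0 chase 'c': 0 ⇒ 0;  out=∅∪out(0)=∅
  fail(2) 'bb': from fail(1)=0 chase 'b': 0 ⇒ 1;  out=∅∪out(1)=∅
  fail(5) 'ba': from fail(1)=0 chase 'a': 0 ⇒ 6;  out={1}∪out(6)={1,2}
  fail(8) 'ca': from fail(7)=0 chase 'a': 0 ⇒ 6;  out=∅∪out(6)={2}
  fail(12) 'ac': from fail(6)=0 chase 'c': 0 ⇒ 7;  out={4}∪out(7)={4}
  fail(13) 'bc': from fail(1)=0 chase 'c': 0 ⇒ 7;  out=∅∪out(7)=∅
  fail(3) 'bba': from fail(2)=1 chase 'a': 1 ⇒ 5;  out=∅∪out(5)={1,2}
  fail(9) 'cab': from fail(8)=6 chase 'b': 6→0 ⇒ 1;  out=∅∪out(1)=∅
  fail(14) 'bca': from fail(13)=7 chase 'a': 7 ⇒ 8;  out={5}∪out(8)={2,5}
  fail(4) 'bbac': from fail(3)=5 chase 'c': 5→6 ⇒ 12;  out={0}∪out(12)={0,4}
  fail(10) 'cabc': from fail(9)=1 chase 'c': 1 ⇒ 13;  out=∅∪out(13)=∅
  fail(11) 'cabcc': from fail(10)=13 chase 'c': 13→7→0 ⇒ 7;  out={3}∪out(7)={3}

Text stream:
pos 0 'b': at 1
pos 1 'a': at 5  → match P1@[0:1],P2@[1:1]
pos 2 'b': at 1 (via fail)
pos 3 'c': at 13
pos 4 'a': at 14  → match P2@[4:4],P5@[2:4]
pos 5 'b': at 9 (via fail)
pos 6 'a': at 5 (via fail)  → match P1@[5:6],P2@[6:6]
pos 7 'c': at 12 (via fail)  → match P4@[6:7]
pos 8 'a': at 8 (via fail)  → match P2@[8:8]
pos 9 'b': at 9
pos 10 'c': at 10
pos 11 'c': at 11  → match P3@[7:11]
pos 12 'b': at 1 (via fail)
pos 13 'a': at 5  → match P1@[12:13],P2@[13:13]
pos 14 'a': at 6 (via fail)  → match P2@[14:14]
pos 15 'a': at 6 (via fail)  → match P2@[15:15]
pos 16 'c': at 12  → match P4@[15:16]
pos 17 'c': at 7 (via fail)
pos 18 'a': at 8  → match P2@[18:18]
pos 19 'b': at 9
pos 20 'c': at 10
pos 21 'c': at 11  → match P3@[17:21]
pos 22 'a': at 8 (via fail)  → match P2@[22:22]
pos 23 'a': at 6 (via fail)  → match P2@[23:23]
pos 24 'b': at 1 (via fail)
pos 25 'c': at 13
pos 26 'b': at 1 (via fail)
pos 27 'b': at 2
pos 28 'c': at 13 (via fail)
pos 29 'a': at 14  → match P2@[29:29],P5@[27:29]
pos 30 'b': at 9 (via fail)
pos 31 'a': at 5 (via fail)  → match P1@[30:31],P2@[31:31]
pos 32 'c': at 12 (via fail)  → match P4@[31:32]
pos 33 'b': at 1 (via fail)
pos 34 'a': at 5  → match P1@[33:34],P2@[34:34]
pos 35 'a': at 6 (via fail)  → match P2@[35:35]
pos 36 'b': at 1 (via fail)
pos 37 'a': at 5  → match P1@[36:37],P2@[37:37]
pos 38 'c': at 12 (via fail)  → match P4@[37:38]
pos 39 'c': at 7 (via fail)
pos 40 'b': at 1 (via fail)
pos 41 'c': at 13
pos 42 'b': at 1 (via fail)
pos 43 'b': at 2
pos 44 'a': at 3  → match P1@[43:44],P2@[44:44]
pos 45 'c': at 4  → match P0@[42:45],P4@[44:45]
pos 46 'c': at 7 (via fail)
pos 47 'c': at 7 (via fail)
pos 48 'a': at 8  → match P2@[48:48]
pos 49 'a': at 6 (via fail)  → match P2@[49:49]
pos 50 'a': at 6 (via fail)  → match P2@[50:50]
pos 51 'c': at 12  → match P4@[50:51]
pos 52 'a': at 8 (via fail)  → match P2@[52:52]
pos 53 'b': at 9
pos 54 'c': at 10
pos 55 'c': at 11  → match P3@[51:55]
pos 56 'b': at 1 (via fail)
pos 57 'b': at 2
pos 58 'a': at 3  → match P1@[57:58],P2@[58:58]
pos 59 'c': at 4  → match P0@[56:59],P4@[58:59]
pos 60 'a': at 8 (via fail)  → match P2@[60:60]
pos 61 'c': at 12 (via fail)  → match P4@[60:61]
pos 62 'a': at 8 (via fail)  → match P2@[62:62]
pos 63 'b': at 9
pos 64 'a': at 5 (via fail)  → match P1@[63:64],P2@[64:64]
pos 65 'b': at 1 (via fail)
pos 66 'a': at 5  → match P1@[65:66],P2@[66:66]
pos 67 'a': at 6 (via fail)  → match P2@[67:67]
pos 68 'c': at 12  → match P4@[67:68]
pos 69 'a': at 8 (via fail)  → match P2@[69:69]
pos 70 'c': at 12 (via fail)  → match P4@[69:70]
pos 71 'b': at 1 (via fail)
pos 72 'c': at 13
pos 73 'a': at 14  → match P2@[73:73],P5@[71:73]
pos 74 'a': at 6 (via fail)  → match P2@[74:74]
pos 75 'c': at 12  → match P4@[74:75]
pos 76 'b': at 1 (via fail)
pos 77 'b': at 2
pos 78 'c': at 13 (via fail)
pos 79 'a': at 14  → match P2@[79:79],P5@[77:79]

All matches (sorted): [[1,1],[1,2],[4,2],[4,5],[6,1],[6,2],[7,4],[8,2],[11,3],[13,1],[13,2],[14,2],[15,2],[16,4],[18,2],[21,3],[22,2],[23,2],[29,2],[29,5],[31,1],[31,2],[32,4],[34,1],[34,2],[35,2],[37,1],[37,2],[38,4],[44,1],[44,2],[45,0],[45,4],[48,2],[49,2],[50,2],[51,4],[52,2],[55,3],[58,1],[58,2],[59,0],[59,4],[60,2],[61,4],[62,2],[64,1],[64,2],[66,1],[66,2],[67,2],[68,4],[69,2],[70,4],[73,2],[73,5],[74,2],[75,4],[79,2],[79,5]]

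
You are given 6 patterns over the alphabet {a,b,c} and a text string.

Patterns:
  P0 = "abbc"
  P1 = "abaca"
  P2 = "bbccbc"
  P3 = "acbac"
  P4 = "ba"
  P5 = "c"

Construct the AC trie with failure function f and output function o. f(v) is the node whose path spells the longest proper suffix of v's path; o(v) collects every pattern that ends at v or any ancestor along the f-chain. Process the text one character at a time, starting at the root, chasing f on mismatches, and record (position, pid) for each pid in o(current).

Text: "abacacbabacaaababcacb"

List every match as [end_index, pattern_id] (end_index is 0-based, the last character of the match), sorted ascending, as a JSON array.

Construct AC machine:
Trie nodes:
  0='ε' goto a→1 b→8 c→19
  1='a' goto b→2 c→14
  2='ab' goto a→5 b→3
  3='abb' goto c→4
  4='abbc' goto ·  ←P0
  5='aba' goto c→6
  6='abac' goto a→7
  7='abaca' goto ·  ←P1
  8='b' goto a→18 b→9
  9='bb' goto c→10
  10='bbc' goto c→11
  11='bbcc' goto b→12
  12='bbccb' goto c→13
  13='bbccbc' goto ·  ←P2
  14='ac' goto b→15
  15='acb' goto a→16
  16='acba' goto c→17
  17='acbac' goto ·  ←P3
  18='ba' goto ·  ←P4
  19='c' goto ·  ←P5

BFS fail/out derivation:
  fail(1) 'a': from fail(0)=0 chase 'a': 0 ⇒ 0;  out=∅∪out(0)=∅
  fail(8) 'b': from fail(0)=0 chase 'b': 0 ⇒ 0;  out=∅∪out(0)=∅
  fail(19) 'c': from fail(0)=0 chase 'c': 0 ⇒ 0;  out={5}∪out(0)={5}
  fail(2) 'ab': from fail(1)=0 chase 'b': 0 ⇒ 8;  out=∅∪out(8)=∅
  fail(9) 'bb': from fail(8)=0 chase 'b': 0 ⇒ 8;  out=∅∪out(8)=∅
  fail(14) 'ac': from fail(1)=0 chase 'c': 0 ⇒ 19;  out=∅∪out(19)={5}
  fail(18) 'ba': from fail(8)=0 chase 'a': 0 ⇒ 1;  out={4}∪out(1)={4}
  fail(3) 'abb': from fail(2)=8 chase 'b': 8 ⇒ 9;  out=∅∪out(9)=∅
  fail(5) 'aba': from fail(2)=8 chase 'a': 8 ⇒ 18;  out=∅∪out(18)={4}
  fail(10) 'bbc': from fail(9)=8 chase 'c': 8→0 ⇒ 19;  out=∅∪out(19)={5}
  fail(15) 'acb': from fail(14)=19 chase 'b': 19→0 ⇒ 8;  out=∅∪out(8)=∅
  fail(4) 'abbc': from fail(3)=9 chase 'c': 9 ⇒ 10;  out={0}∪out(10)={0,5}
  fail(6) 'abac': from fail(5)=18 chase 'c': 18→1 ⇒ 14;  out=∅∪out(14)={5}
  fail(11) 'bbcc': from fail(10)=19 chase 'c': 19→0 ⇒ 19;  out=∅∪out(19)={5}
  fail(16) 'acba': from fail(15)=8 chase 'a': 8 ⇒ 18;  out=∅∪out(18)={4}
  fail(7) 'abaca': from fail(6)=14 chase 'a': 14→19→0 ⇒ 1;  out={1}∪out(1)={1}
  fail(12) 'bbccb': from fail(11)=19 chase 'b': 19→0 ⇒ 8;  out=∅∪out(8)=∅
  fail(17) 'acbac': from fail(16)=18 chase 'c': 18→1 ⇒ 14;  out={3}∪out(14)={3,5}
  fail(13) 'bbccbc': from fail(12)=8 chase 'c': 8→0 ⇒ 19;  out={2}∪out(19)={2,5}

Text stream:
pos 0 'a': at 1
pos 1 'b': at 2
pos 2 'a': at 5  emit P4@[1:2]
pos 3 'c': at 6  emit P5@[3:3]
pos 4 'a': at 7  emit P1@[0:4]
pos 5 'c': at 14 ·f  emit P5@[5:5]
pos 6 'b': at 15
pos 7 'a': at 16  emit P4@[6:7]
pos 8 'b': at 2 ·f
pos 9 'a': at 5  emit P4@[8:9]
pos 10 'c': at 6  emit P5@[10:10]
pos 11 'a': at 7  emit P1@[7:11]
pos 12 'a': at 1 ·f
pos 13 'a': at 1 ·f
pos 14 'b': at 2
pos 15 'a': at 5  emit P4@[14:15]
pos 16 'b': at 2 ·f
pos 17 'c': at 19 ·f  emit P5@[17:17]
pos 18 'a': at 1 ·f
pos 19 'c': at 14  emit P5@[19:19]
pos 20 'b': at 15

Result: [[2,4],[3,5],[4,1],[5,5],[7,4],[9,4],[10,5],[11,1],[15,4],[17,5],[19,5]]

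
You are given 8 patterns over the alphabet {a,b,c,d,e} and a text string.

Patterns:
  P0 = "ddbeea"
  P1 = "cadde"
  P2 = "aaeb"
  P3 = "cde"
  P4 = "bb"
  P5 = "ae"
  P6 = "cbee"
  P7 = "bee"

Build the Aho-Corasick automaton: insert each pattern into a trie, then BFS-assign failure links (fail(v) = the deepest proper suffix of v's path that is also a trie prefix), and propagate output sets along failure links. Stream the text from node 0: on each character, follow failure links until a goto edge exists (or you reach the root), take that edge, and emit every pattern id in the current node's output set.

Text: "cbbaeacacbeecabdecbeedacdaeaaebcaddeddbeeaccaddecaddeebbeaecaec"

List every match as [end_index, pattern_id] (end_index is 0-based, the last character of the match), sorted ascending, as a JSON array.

Build:
Trie (insert patterns):
  n0 'ε': a→12 b→18 c→7 d→1
  n1 'd': d→2
  n2 'dd': b→3
  n3 'ddb': e→4
  n4 'ddbe': e→5
  n5 'ddbee': a→6
  n6 'ddbeea': ·  ←P0
  n7 'c': a→8 b→21 d→16
  n8 'ca': d→9
  n9 'cad': d→10
  n10 'cadd': e→11
  n11 'cadde': ·  ←P1
  n12 'a': a→13 e→20
  n13 'aa': e→14
  n14 'aae': b→15
  n15 'aaeb': ·  ←P2
  n16 'cd': e→17
  n17 'cde': ·  ←P3
  n18 'b': b→19 e→24
  n19 'bb': ·  ←P4
  n20 'ae': ·  ←P5
  n21 'cb': e→22
  n22 'cbe': e→23
  n23 'cbee': ·  ←P6
  n24 'be': e→25
  n25 'bee': ·  ←P7

Failure links (BFS by depth):
  n1('d'): parent n0 fail=0; on 'd' 0 → fail=0;  out ∅∪∅=∅
  n7('c'): parent n0 fail=0; on 'c' 0 → fail=0;  out ∅∪∅=∅
  n12('a'): parent n0 fail=0; on 'a' 0 → fail=0;  out ∅∪∅=∅
  n18('b'): parent n0 fail=0; on 'b' 0 → fail=0;  out ∅∪∅=∅
  n2('dd'): parent n1 fail=0; on 'd' 0 → fail=1;  out ∅∪∅=∅
  n8('ca'): parent n7 fail=0; on 'a' 0 → fail=12;  out ∅∪∅=∅
  n13('aa'): parent n12 fail=0; on 'a' 0 → fail=12;  out ∅∪∅=∅
  n16('cd'): parent n7 fail=0; on 'd' 0 → fail=1;  out ∅∪∅=∅
  n19('bb'): parent n18 fail=0; on 'b' 0 → fail=18;  out {4}∪∅={4}
  n20('ae'): parent n12 fail=0; on 'e' 0 → fail=0;  out {5}∪∅={5}
  n21('cb'): parent n7 fail=0; on 'b' 0 → fail=18;  out ∅∪∅=∅
  n24('be'): parent n18 fail=0; on 'e' 0 → fail=0;  out ∅∪∅=∅
  n3('ddb'): parent n2 fail=1; on 'b' 1→0 → fail=18;  out ∅∪∅=∅
  n9('cad'): parent n8 fail=12; on 'd' 12→0 → fail=1;  out ∅∪∅=∅
  n14('aae'): parent n13 fail=12; on 'e' 12 → fail=20;  out ∅∪{5}={5}
  n17('cde'): parent n16 fail=1; on 'e' 1→0 → fail=0;  out {3}∪∅={3}
  n22('cbe'): parent n21 fail=18; on 'e' 18 → fail=24;  out ∅∪∅=∅
  n25('bee'): parent n24 fail=0; on 'e' 0 → fail=0;  out {7}∪∅={7}
  n4('ddbe'): parent n3 fail=18; on 'e' 18 → fail=24;  out ∅∪∅=∅
  n10('cadd'): parent n9 fail=1; on 'd' 1 → fail=2;  out ∅∪∅=∅
  n15('aaeb'): parent n14 fail=20; on 'b' 20→0 → fail=18;  out {2}∪∅={2}
  n23('cbee'): parent n22 fail=24; on 'e' 24 → fail=25;  out {6}∪{7}={6,7}
  n5('ddbee'): parent n4 fail=24; on 'e' 24 → fail=25;  out ∅∪{7}={7}
  n11('cadde'): parent n10 fail=2; on 'e' 2→1→0 → fail=0;  out {1}∪∅={1}
  n6('ddbeea'): parent n5 fail=25; on 'a' 25→0 → fail=12;  out {0}∪∅={0}

Scan:
[0] read 'c'  n0⇒n7
[1] read 'b'  n7⇒n21
[2] read 'b'  n21⇒n19 (via fail)  emit P4@[1:2]
[3] read 'a'  n19⇒n12 (via fail)
[4] read 'e'  n12⇒n20  emit P5@[3:4]
[5] read 'a'  n20⇒n12 (via fail)
[6] read 'c'  n12⇒n7 (via fail)
[7] read 'a'  n7⇒n8
[8] read 'c'  n8⇒n7 (via fail)
[9] read 'b'  n7⇒n21
[10] read 'e'  n21⇒n22
[11] read 'e'  n22⇒n23  emit P6@[8:11],P7@[9:11]
[12] read 'c'  n23⇒n7 (via fail)
[13] read 'a'  n7⇒n8
[14] read 'b'  n8⇒n18 (via fail)
[15] read 'd'  n18⇒n1 (via fail)
[16] read 'e'  n1⇒n0 (via fail)
[17] read 'c'  n0⇒n7
[18] read 'b'  n7⇒n21
[19] read 'e'  n21⇒n22
[20] read 'e'  n22⇒n23  emit P6@[17:20],P7@[18:20]
[21] read 'd'  n23⇒n1 (via fail)
[22] read 'a'  n1⇒n12 (via fail)
[23] read 'c'  n12⇒n7 (via fail)
[24] read 'd'  n7⇒n16
[25] read 'a'  n16⇒n12 (via fail)
[26] read 'e'  n12⇒n20  emit P5@[25:26]
[27] read 'a'  n20⇒n12 (via fail)
[28] read 'a'  n12⇒n13
[29] read 'e'  n13⇒n14  emit P5@[28:29]
[30] read 'b'  n14⇒n15  emit P2@[27:30]
[31] read 'c'  n15⇒n7 (via fail)
[32] read 'a'  n7⇒n8
[33] read 'd'  n8⇒n9
[34] read 'd'  n9⇒n10
[35] read 'e'  n10⇒n11  emit P1@[31:35]
[36] read 'd'  n11⇒n1 (via fail)
[37] read 'd'  n1⇒n2
[38] read 'b'  n2⇒n3
[39] read 'e'  n3⇒n4
[40] read 'e'  n4⇒n5  emit P7@[38:40]
[41] read 'a'  n5⇒n6  emit P0@[36:41]
[42] read 'c'  n6⇒n7 (via fail)
[43] read 'c'  n7⇒n7 (via fail)
[44] read 'a'  n7⇒n8
[45] read 'd'  n8⇒n9
[46] read 'd'  n9⇒n10
[47] read 'e'  n10⇒n11  emit P1@[43:47]
[48] read 'c'  n11⇒n7 (via fail)
[49] read 'a'  n7⇒n8
[50] read 'd'  n8⇒n9
[51] read 'd'  n9⇒n10
[52] read 'e'  n10⇒n11  emit P1@[48:52]
[53] read 'e'  n11⇒n0 (via fail)
[54] read 'b'  n0⇒n18
[55] read 'b'  n18⇒n19  emit P4@[54:55]
[56] read 'e'  n19⇒n24 (via fail)
[57] read 'a'  n24⇒n12 (via fail)
[58] read 'e'  n12⇒n20  emit P5@[57:58]
[59] read 'c'  n20⇒n7 (via fail)
[60] read 'a'  n7⇒n8
[61] read 'e'  n8⇒n20 (via fail)  emit P5@[60:61]
[62] read 'c'  n20⇒n7 (via fail)

Result: [[2,4],[4,5],[11,6],[11,7],[20,6],[20,7],[26,5],[29,5],[30,2],[35,1],[40,7],[41,0],[47,1],[52,1],[55,4],[58,5],[61,5]]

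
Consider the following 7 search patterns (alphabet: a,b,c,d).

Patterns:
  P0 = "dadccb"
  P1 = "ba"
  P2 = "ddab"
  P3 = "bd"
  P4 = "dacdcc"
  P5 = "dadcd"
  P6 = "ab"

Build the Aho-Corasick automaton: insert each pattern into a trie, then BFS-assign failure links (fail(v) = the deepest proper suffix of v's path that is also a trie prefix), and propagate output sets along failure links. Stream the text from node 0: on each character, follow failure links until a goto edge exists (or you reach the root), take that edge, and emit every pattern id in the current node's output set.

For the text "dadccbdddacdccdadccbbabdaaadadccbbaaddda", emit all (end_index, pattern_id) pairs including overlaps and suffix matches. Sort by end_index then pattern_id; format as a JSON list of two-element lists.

Build automaton:
Trie (insert patterns):
  0='ε' goto a→18 b→7 d→1
  1='d' goto a→2 d→9
  2='da' goto c→13 d→3
  3='dad' goto c→4
  4='dadc' goto c→5 d→17
  5='dadcc' goto b→6
  6='dadccb' goto ·  ←P0
  7='b' goto a→8 d→12
  8='ba' goto ·  ←P1
  9='dd' goto a→10
  10='dda' goto b→11
  11='ddab' goto ·  ←P2
  12='bd' goto ·  ←P3
  13='dac' goto d→14
  14='dacd' goto c→15
  15='dacdc' goto c→16
  16='dacdcc' goto ·  ←P4
  17='dadcd' goto ·  ←P5
  18='a' goto b→19
  19='ab' goto ·  ←P6

BFS fail/out derivation:
  n1('d'): parent n0 fail=0; on 'd' 0 → fail=0;  out ∅∪∅=∅
  n7('b'): parent n0 fail=0; on 'b' 0 → fail=0;  out ∅∪∅=∅
  n18('a'): parent n0 fail=0; on 'a' 0 → fail=0;  out ∅∪∅=∅
  n2('da'): parent n1 fail=0; on 'a' 0 → fail=18;  out ∅∪∅=∅
  n8('ba'): parent n7 fail=0; on 'a' 0 → fail=18;  out {1}∪∅={1}
  n9('dd'): parent n1 fail=0; on 'd' 0 → fail=1;  out ∅∪∅=∅
  n12('bd'): parent n7 fail=0; on 'd' 0 → fail=1;  out {3}∪∅={3}
  n19('ab'): parent n18 fail=0; on 'b' 0 → fail=7;  out {6}∪∅={6}
  n3('dad'): parent n2 fail=18; on 'd' 18→0 → fail=1;  out ∅∪∅=∅
  n10('dda'): parent n9 fail=1; on 'a' 1 → fail=2;  out ∅∪∅=∅
  n13('dac'): parent n2 fail=18; on 'c' 18→0 → fail=0;  out ∅∪∅=∅
  n4('dadc'): parent n3 fail=1; on 'c' 1→0 → fail=0;  out ∅∪∅=∅
  n11('ddab'): parent n10 fail=2; on 'b' 2→18 → fail=19;  out {2}∪{6}={2,6}
  n14('dacd'): parent n13 fail=0; on 'd' 0 → fail=1;  out ∅∪∅=∅
  n5('dadcc'): parent n4 fail=0; on 'c' 0 → fail=0;  out ∅∪∅=∅
  n15('dacdc'): parent n14 fail=1; on 'c' 1→0 → fail=0;  out ∅∪∅=∅
  n17('dadcd'): parent n4 fail=0; on 'd' 0 → fail=1;  out {5}∪∅={5}
  n6('dadccb'): parent n5 fail=0; on 'b' 0 → fail=7;  out {0}∪∅={0}
  n16('dacdcc'): parent n15 fail=0; on 'c' 0 → fail=0;  out {4}∪∅={4}

Scan:
i=0 'd': node 0→1
i=1 'a': node 1→2
i=2 'd': node 2→3
i=3 'c': node 3→4
i=4 'c': node 4→5
i=5 'b': node 5→6  emit P0@[0:5]
i=6 'd': node 6→12 (via fail)  emit P3@[5:6]
i=7 'd': node 12→9 (via fail)
i=8 'd': node 9→9 (via fail)
i=9 'a': node 9→10
i=10 'c': node 10→13 (via fail)
i=11 'd': node 13→14
i=12 'c': node 14→15
i=13 'c': node 15→16  emit P4@[8:13]
i=14 'd': node 16→1 (via fail)
i=15 'a': node 1→2
i=16 'd': node 2→3
i=17 'c': node 3→4
i=18 'c': node 4→5
i=19 'b': node 5→6  emit P0@[14:19]
i=20 'b': node 6→7 (via fail)
i=21 'a': node 7→8  emit P1@[20:21]
i=22 'b': node 8→19 (via fail)  emit P6@[21:22]
i=23 'd': node 19→12 (via fail)  emit P3@[22:23]
i=24 'a': node 12→2 (via fail)
i=25 'a': node 2→18 (via fail)
i=26 'a': node 18→18 (via fail)
i=27 'd': node 18→1 (via fail)
i=28 'a': node 1→2
i=29 'd': node 2→3
i=30 'c': node 3→4
i=31 'c': node 4→5
i=32 'b': node 5→6  emit P0@[27:32]
i=33 'b': node 6→7 (via fail)
i=34 'a': node 7→8  emit P1@[33:34]
i=35 'a': node 8→18 (via fail)
i=36 'd': node 18→1 (via fail)
i=37 'd': node 1→9
i=38 'd': node 9→9 (via fail)
i=39 'a': node 9→10

Matches: [[5,0],[6,3],[13,4],[19,0],[21,1],[22,6],[23,3],[32,0],[34,1]]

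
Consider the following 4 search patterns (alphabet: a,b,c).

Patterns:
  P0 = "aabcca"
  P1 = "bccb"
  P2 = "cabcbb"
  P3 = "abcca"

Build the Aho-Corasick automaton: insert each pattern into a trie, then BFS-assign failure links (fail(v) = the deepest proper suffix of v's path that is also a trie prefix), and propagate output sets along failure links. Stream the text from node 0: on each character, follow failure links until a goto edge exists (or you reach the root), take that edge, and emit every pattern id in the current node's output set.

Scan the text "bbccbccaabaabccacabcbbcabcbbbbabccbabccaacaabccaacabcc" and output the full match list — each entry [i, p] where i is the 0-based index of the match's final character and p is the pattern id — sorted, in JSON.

Construct AC machine:
Trie nodes:
  n0 'ε': a→1 b→7 c→11
  n1 'a': a→2 b→17
  n2 'aa': b→3
  n3 'aab': c→4
  n4 'aabc': c→5
  n5 'aabcc': a→6
  n6 'aabcca': ·  ←P0
  n7 'b': c→8
  n8 'bc': c→9
  n9 'bcc': b→10
  n10 'bccb': ·  ←P1
  n11 'c': a→12
  n12 'ca': b→13
  n13 'cab': c→14
  n14 'cabc': b→15
  n15 'cabcb': b→16
  n16 'cabcbb': ·  ←P2
  n17 'ab': c→18
  n18 'abc': c→19
  n19 'abcc': a→20
  n20 'abcca': ·  ←P3

Failure links (BFS by depth):
  n1('a'): parent n0 fail=0; on 'a' 0 → fail=0;  out ∅∪∅=∅
  n7('b'): parent n0 fail=0; on 'b' 0 → fail=0;  out ∅∪∅=∅
  n11('c'): parent n0 fail=0; on 'c' 0 → fail=0;  out ∅∪∅=∅
  n2('aa'): parent n1 fail=0; on 'a' 0 → fail=1;  out ∅∪∅=∅
  n8('bc'): parent n7 fail=0; on 'c' 0 → fail=11;  out ∅∪∅=∅
  n12('ca'): parent n11 fail=0; on 'a' 0 → fail=1;  out ∅∪∅=∅
  n17('ab'): parent n1 fail=0; on 'b' 0 → fail=7;  out ∅∪∅=∅
  n3('aab'): parent n2 fail=1; on 'b' 1 → fail=17;  out ∅∪∅=∅
  n9('bcc'): parent n8 fail=11; on 'c' 11→0 → fail=11;  out ∅∪∅=∅
  n13('cab'): parent n12 fail=1; on 'b' 1 → fail=17;  out ∅∪∅=∅
  n18('abc'): parent n17 fail=7; on 'c' 7 → fail=8;  out ∅∪∅=∅
  n4('aabc'): parent n3 fail=17; on 'c' 17 → fail=18;  out ∅∪∅=∅
  n10('bccb'): parent n9 fail=11; on 'b' 11→0 → fail=7;  out {1}∪∅={1}
  n14('cabc'): parent n13 fail=17; on 'c' 17 → fail=18;  out ∅∪∅=∅
  n19('abcc'): parent n18 fail=8; on 'c' 8 → fail=9;  out ∅∪∅=∅
  n5('aabcc'): parent n4 fail=18; on 'c' 18 → fail=19;  out ∅∪∅=∅
  n15('cabcb'): parent n14 fail=18; on 'b' 18→8→11→0 → fail=7;  out ∅∪∅=∅
  n20('abcca'): parent n19 fail=9; on 'a' 9→11 → fail=12;  out {3}∪∅={3}
  n6('aabcca'): parent n5 fail=19; on 'a' 19 → fail=20;  out {0}∪{3}={0,3}
  n16('cabcbb'): parent n15 fail=7; on 'b' 7→0 → fail=7;  out {2}∪∅={2}

Text stream:
pos 0 'b': at 7
pos 1 'b': at 7 ·f
pos 2 'c': at 8
pos 3 'c': at 9
pos 4 'b': at 10  → match P1@[1:4]
pos 5 'c': at 8 ·f
pos 6 'c': at 9
pos 7 'a': at 12 ·f
pos 8 'a': at 2 ·f
pos 9 'b': at 3
pos 10 'a': at 1 ·f
pos 11 'a': at 2
pos 12 'b': at 3
pos 13 'c': at 4
pos 14 'c': at 5
pos 15 'a': at 6  → match P0@[10:15],P3@[11:15]
pos 16 'c': at 11 ·f
pos 17 'a': at 12
pos 18 'b': at 13
pos 19 'c': at 14
pos 20 'b': at 15
pos 21 'b': at 16  → match P2@[16:21]
pos 22 'c': at 8 ·f
pos 23 'a': at 12 ·f
pos 24 'b': at 13
pos 25 'c': at 14
pos 26 'b': at 15
pos 27 'b': at 16  → match P2@[22:27]
pos 28 'b': at 7 ·f
pos 29 'b': at 7 ·f
pos 30 'a': at 1 ·f
pos 31 'b': at 17
pos 32 'c': at 18
pos 33 'c': at 19
pos 34 'b': at 10 ·f  → match P1@[31:34]
pos 35 'a': at 1 ·f
pos 36 'b': at 17
pos 37 'c': at 18
pos 38 'c': at 19
pos 39 'a': at 20  → match P3@[35:39]
pos 40 'a': at 2 ·f
pos 41 'c': at 11 ·f
pos 42 'a': at 12
pos 43 'a': at 2 ·f
pos 44 'b': at 3
pos 45 'c': at 4
pos 46 'c': at 5
pos 47 'a': at 6  → match P0@[42:47],P3@[43:47]
pos 48 'a': at 2 ·f
pos 49 'c': at 11 ·f
pos 50 'a': at 12
pos 51 'b': at 13
pos 52 'c': at 14
pos 53 'c': at 19 ·f

Result: [[4,1],[15,0],[15,3],[21,2],[27,2],[34,1],[39,3],[47,0],[47,3]]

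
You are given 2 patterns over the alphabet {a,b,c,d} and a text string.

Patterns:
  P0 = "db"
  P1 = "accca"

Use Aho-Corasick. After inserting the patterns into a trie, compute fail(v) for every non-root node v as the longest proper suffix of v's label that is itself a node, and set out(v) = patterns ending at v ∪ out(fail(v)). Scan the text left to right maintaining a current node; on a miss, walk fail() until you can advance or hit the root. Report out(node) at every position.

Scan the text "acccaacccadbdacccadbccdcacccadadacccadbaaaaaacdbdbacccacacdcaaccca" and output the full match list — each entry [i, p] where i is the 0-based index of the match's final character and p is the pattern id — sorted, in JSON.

Construct AC machine:
Trie nodes:
  0='ε' goto a→3 d→1
  1='d' goto b→2
  2='db' goto ·  ←P0
  3='a' goto c→4
  4='ac' goto c→5
  5='acc' goto c→6
  6='accc' goto a→7
  7='accca' goto ·  ←P1

BFS fail/out derivation:
  fail(1) 'd': from fail(0)=0 chase 'd': 0 ⇒ 0;  out=∅∪out(0)=∅
  fail(3) 'a': from fail(0)=0 chase 'a': 0 ⇒ 0;  out=∅∪out(0)=∅
  fail(2) 'db': from fail(1)=0 chase 'b': 0 ⇒ 0;  out={0}∪out(0)={0}
  fail(4) 'ac': from fail(3)=0 chase 'c': 0 ⇒ 0;  out=∅∪out(0)=∅
  fail(5) 'acc': from fail(4)=0 chase 'c': 0 ⇒ 0;  out=∅∪out(0)=∅
  fail(6) 'accc': from fail(5)=0 chase 'c': 0 ⇒ 0;  out=∅∪out(0)=∅
  fail(7) 'accca': from fail(6)=0 chase 'a': 0 ⇒ 3;  out={1}∪out(3)={1}

Run:
[0] read 'a'  n0⇒n3
[1] read 'c'  n3⇒n4
[2] read 'c'  n4⇒n5
[3] read 'c'  n5⇒n6
[4] read 'a'  n6⇒n7  ** P1@[0:4]
[5] read 'a'  n7⇒n3 ·f
[6] read 'c'  n3⇒n4
[7] read 'c'  n4⇒n5
[8] read 'c'  n5⇒n6
[9] read 'a'  n6⇒n7  ** P1@[5:9]
[10] read 'd'  n7⇒n1 ·f
[11] read 'b'  n1⇒n2  ** P0@[10:11]
[12] read 'd'  n2⇒n1 ·f
[13] read 'a'  n1⇒n3 ·f
[14] read 'c'  n3⇒n4
[15] read 'c'  n4⇒n5
[16] read 'c'  n5⇒n6
[17] read 'a'  n6⇒n7  ** P1@[13:17]
[18] read 'd'  n7⇒n1 ·f
[19] read 'b'  n1⇒n2  ** P0@[18:19]
[20] read 'c'  n2⇒n0 ·f
[21] read 'c'  n0⇒n0
[22] read 'd'  n0⇒n1
[23] read 'c'  n1⇒n0 ·f
[24] read 'a'  n0⇒n3
[25] read 'c'  n3⇒n4
[26] read 'c'  n4⇒n5
[27] read 'c'  n5⇒n6
[28] read 'a'  n6⇒n7  ** P1@[24:28]
[29] read 'd'  n7⇒n1 ·f
[30] read 'a'  n1⇒n3 ·f
[31] read 'd'  n3⇒n1 ·f
[32] read 'a'  n1⇒n3 ·f
[33] read 'c'  n3⇒n4
[34] read 'c'  n4⇒n5
[35] read 'c'  n5⇒n6
[36] read 'a'  n6⇒n7  ** P1@[32:36]
[37] read 'd'  n7⇒n1 ·f
[38] read 'b'  n1⇒n2  ** P0@[37:38]
[39] read 'a'  n2⇒n3 ·f
[40] read 'a'  n3⇒n3 ·f
[41] read 'a'  n3⇒n3 ·f
[42] read 'a'  n3⇒n3 ·f
[43] read 'a'  n3⇒n3 ·f
[44] read 'a'  n3⇒n3 ·f
[45] read 'c'  n3⇒n4
[46] read 'd'  n4⇒n1 ·f
[47] read 'b'  n1⇒n2  ** P0@[46:47]
[48] read 'd'  n2⇒n1 ·f
[49] read 'b'  n1⇒n2  ** P0@[48:49]
[50] read 'a'  n2⇒n3 ·f
[51] read 'c'  n3⇒n4
[52] read 'c'  n4⇒n5
[53] read 'c'  n5⇒n6
[54] read 'a'  n6⇒n7  ** P1@[50:54]
[55] read 'c'  n7⇒n4 ·f
[56] read 'a'  n4⇒n3 ·f
[57] read 'c'  n3⇒n4
[58] read 'd'  n4⇒n1 ·f
[59] read 'c'  n1⇒n0 ·f
[60] read 'a'  n0⇒n3
[61] read 'a'  n3⇒n3 ·f
[62] read 'c'  n3⇒n4
[63] read 'c'  n4⇒n5
[64] read 'c'  n5⇒n6
[65] read 'a'  n6⇒n7  ** P1@[61:65]

All matches (sorted): [[4,1],[9,1],[11,0],[17,1],[19,0],[28,1],[36,1],[38,0],[47,0],[49,0],[54,1],[65,1]]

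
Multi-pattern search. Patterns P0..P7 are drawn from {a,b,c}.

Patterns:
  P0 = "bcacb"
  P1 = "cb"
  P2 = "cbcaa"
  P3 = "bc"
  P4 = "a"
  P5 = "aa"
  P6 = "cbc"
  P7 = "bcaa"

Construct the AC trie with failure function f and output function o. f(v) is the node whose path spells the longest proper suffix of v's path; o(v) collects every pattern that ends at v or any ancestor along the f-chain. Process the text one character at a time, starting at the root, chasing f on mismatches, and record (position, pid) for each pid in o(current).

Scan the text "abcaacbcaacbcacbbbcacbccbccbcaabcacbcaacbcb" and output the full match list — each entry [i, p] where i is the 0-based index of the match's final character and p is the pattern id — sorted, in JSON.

Build:
Trie (insert patterns):
  0='ε' goto a→11 b→1 c→6
  1='b' goto c→2
  2='bc' goto a→3  [P3 ends]
  3='bca' goto a→13 c→4
  4='bcac' goto b→5
  5='bcacb' goto ·  [P0 ends]
  6='c' goto b→7
  7='cb' goto c→8  [P1 ends]
  8='cbc' goto a→9  [P6 ends]
  9='cbca' goto a→10
  10='cbcaa' goto ·  [P2 ends]
  11='a' goto a→12  [P4 ends]
  12='aa' goto ·  [P5 ends]
  13='bcaa' goto ·  [P7 ends]

Failure links (BFS by depth):
  fail(1) 'b': from fail(0)=0 chase 'b': 0 ⇒ 0;  out=∅∪out(0)=∅
  fail(6) 'c': from fail(0)=0 chase 'c': 0 ⇒ 0;  out=∅∪out(0)=∅
  fail(11) 'a': from fail(0)=0 chase 'a': 0 ⇒ 0;  out={4}∪out(0)={4}
  fail(2) 'bc': from fail(1)=0 chase 'c': 0 ⇒ 6;  out={3}∪out(6)={3}
  fail(7) 'cb': from fail(6)=0 chase 'b': 0 ⇒ 1;  out={1}∪out(1)={1}
  fail(12) 'aa': from fail(11)=0 chase 'a': 0 ⇒ 11;  out={5}∪out(11)={4,5}
  fail(3) 'bca': from fail(2)=6 chase 'a': 6→0 ⇒ 11;  out=∅∪out(11)={4}
  fail(8) 'cbc': from fail(7)=1 chase 'c': 1 ⇒ 2;  out={6}∪out(2)={3,6}
  fail(4) 'bcac': from fail(3)=11 chase 'c': 11→0 ⇒ 6;  out=∅∪out(6)=∅
  fail(9) 'cbca': from fail(8)=2 chase 'a': 2 ⇒ 3;  out=∅∪out(3)={4}
  fail(13) 'bcaa': from fail(3)=11 chase 'a': 11 ⇒ 12;  out={7}∪out(12)={4,5,7}
  fail(5) 'bcacb': from fail(4)=6 chase 'b': 6 ⇒ 7;  out={0}∪out(7)={0,1}
  fail(10) 'cbcaa': from fail(9)=3 chase 'a': 3 ⇒ 13;  out={2}∪out(13)={2,4,5,7}

Scan:
pos 0 'a': at 11  → match P4@[0:0]
pos 1 'b': at 1 (via fail)
pos 2 'c': at 2  → match P3@[1:2]
pos 3 'a': at 3  → match P4@[3:3]
pos 4 'a': at 13  → match P4@[4:4],P5@[3:4],P7@[1:4]
pos 5 'c': at 6 (via fail)
pos 6 'b': at 7  → match P1@[5:6]
pos 7 'c': at 8  → match P3@[6:7],P6@[5:7]
pos 8 'a': at 9  → match P4@[8:8]
pos 9 'a': at 10  → match P2@[5:9],P4@[9:9],P5@[8:9],P7@[6:9]
pos 10 'c': at 6 (via fail)
pos 11 'b': at 7  → match P1@[10:11]
pos 12 'c': at 8  → match P3@[11:12],P6@[10:12]
pos 13 'a': at 9  → match P4@[13:13]
pos 14 'c': at 4 (via fail)
pos 15 'b': at 5  → match P0@[11:15],P1@[14:15]
pos 16 'b': at 1 (via fail)
pos 17 'b': at 1 (via fail)
pos 18 'c': at 2  → match P3@[17:18]
pos 19 'a': at 3  → match P4@[19:19]
pos 20 'c': at 4
pos 21 'b': at 5  → match P0@[17:21],P1@[20:21]
pos 22 'c': at 8 (via fail)  → match P3@[21:22],P6@[20:22]
pos 23 'c': at 6 (via fail)
pos 24 'b': at 7  → match P1@[23:24]
pos 25 'c': at 8  → match P3@[24:25],P6@[23:25]
pos 26 'c': at 6 (via fail)
pos 27 'b': at 7  → match P1@[26:27]
pos 28 'c': at 8  → match P3@[27:28],P6@[26:28]
pos 29 'a': at 9  → match P4@[29:29]
pos 30 'a': at 10  → match P2@[26:30],P4@[30:30],P5@[29:30],P7@[27:30]
pos 31 'b': at 1 (via fail)
pos 32 'c': at 2  → match P3@[31:32]
pos 33 'a': at 3  → match P4@[33:33]
pos 34 'c': at 4
pos 35 'b': at 5  → match P0@[31:35],P1@[34:35]
pos 36 'c': at 8 (via fail)  → match P3@[35:36],P6@[34:36]
pos 37 'a': at 9  → match P4@[37:37]
pos 38 'a': at 10  → match P2@[34:38],P4@[38:38],P5@[37:38],P7@[35:38]
pos 39 'c': at 6 (via fail)
pos 40 'b': at 7  → match P1@[39:40]
pos 41 'c': at 8  → match P3@[40:41],P6@[39:41]
pos 42 'b': at 7 (via fail)  → match P1@[41:42]

Result: [[0,4],[2,3],[3,4],[4,4],[4,5],[4,7],[6,1],[7,3],[7,6],[8,4],[9,2],[9,4],[9,5],[9,7],[11,1],[12,3],[12,6],[13,4],[15,0],[15,1],[18,3],[19,4],[21,0],[21,1],[22,3],[22,6],[24,1],[25,3],[25,6],[27,1],[28,3],[28,6],[29,4],[30,2],[30,4],[30,5],[30,7],[32,3],[33,4],[35,0],[35,1],[36,3],[36,6],[37,4],[38,2],[38,4],[38,5],[38,7],[40,1],[41,3],[41,6],[42,1]]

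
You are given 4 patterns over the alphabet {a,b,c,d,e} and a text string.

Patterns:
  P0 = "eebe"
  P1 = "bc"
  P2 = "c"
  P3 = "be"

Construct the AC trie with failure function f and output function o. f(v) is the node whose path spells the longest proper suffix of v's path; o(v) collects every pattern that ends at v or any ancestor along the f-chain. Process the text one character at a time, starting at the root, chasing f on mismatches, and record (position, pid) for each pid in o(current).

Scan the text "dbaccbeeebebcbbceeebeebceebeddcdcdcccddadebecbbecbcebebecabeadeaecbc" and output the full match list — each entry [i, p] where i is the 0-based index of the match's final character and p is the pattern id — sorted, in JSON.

Build:
Trie nodes:
  0='ε' goto b→5 c→7 e→1
  1='e' goto e→2
  2='ee' goto b→3
  3='eeb' goto e→4
  4='eebe' goto ·  [P0 ends]
  5='b' goto c→6 e→8
  6='bc' goto ·  [P1 ends]
  7='c' goto ·  [P2 ends]
  8='be' goto ·  [P3 ends]

BFS fail/out derivation:
  n1('e'): parent n0 fail=0; on 'e' 0 → fail=0;  out ∅∪∅=∅
  n5('b'): parent n0 fail=0; on 'b' 0 → fail=0;  out ∅∪∅=∅
  n7('c'): parent n0 fail=0; on 'c' 0 → fail=0;  out {2}∪∅={2}
  n2('ee'): parent n1 fail=0; on 'e' 0 → fail=1;  out ∅∪∅=∅
  n6('bc'): parent n5 fail=0; on 'c' 0 → fail=7;  out {1}∪{2}={1,2}
  n8('be'): parent n5 fail=0; on 'e' 0 → fail=1;  out {3}∪∅={3}
  n3('eeb'): parent n2 fail=1; on 'b' 1→0 → fail=5;  out ∅∪∅=∅
  n4('eebe'): parent n3 fail=5; on 'e' 5 → fail=8;  out {0}∪{3}={0,3}

Text stream:
i=0 'd': node 0→0
i=1 'b': node 0→5
i=2 'a': node 5→0 (fail-walked)
i=3 'c': node 0→7  emit P2@[3:3]
i=4 'c': node 7→7 (fail-walked)  emit P2@[4:4]
i=5 'b': node 7→5 (fail-walked)
i=6 'e': node 5→8  emit P3@[5:6]
i=7 'e': node 8→2 (fail-walked)
i=8 'e': node 2→2 (fail-walked)
i=9 'b': node 2→3
i=10 'e': node 3→4  emit P0@[7:10],P3@[9:10]
i=11 'b': node 4→5 (fail-walked)
i=12 'c': node 5→6  emit P1@[11:12],P2@[12:12]
i=13 'b': node 6→5 (fail-walked)
i=14 'b': node 5→5 (fail-walked)
i=15 'c': node 5→6  emit P1@[14:15],P2@[15:15]
i=16 'e': node 6→1 (fail-walked)
i=17 'e': node 1→2
i=18 'e': node 2→2 (fail-walked)
i=19 'b': node 2→3
i=20 'e': node 3→4  emit P0@[17:20],P3@[19:20]
i=21 'e': node 4→2 (fail-walked)
i=22 'b': node 2→3
i=23 'c': node 3→6 (fail-walked)  emit P1@[22:23],P2@[23:23]
i=24 'e': node 6→1 (fail-walked)
i=25 'e': node 1→2
i=26 'b': node 2→3
i=27 'e': node 3→4  emit P0@[24:27],P3@[26:27]
i=28 'd': node 4→0 (fail-walked)
i=29 'd': node 0→0
i=30 'c': node 0→7  emit P2@[30:30]
i=31 'd': node 7→0 (fail-walked)
i=32 'c': node 0→7  emit P2@[32:32]
i=33 'd': node 7→0 (fail-walked)
i=34 'c': node 0→7  emit P2@[34:34]
i=35 'c': node 7→7 (fail-walked)  emit P2@[35:35]
i=36 'c': node 7→7 (fail-walked)  emit P2@[36:36]
i=37 'd': node 7→0 (fail-walked)
i=38 'd': node 0→0
i=39 'a': node 0→0
i=40 'd': node 0→0
i=41 'e': node 0→1
i=42 'b': node 1→5 (fail-walked)
i=43 'e': node 5→8  emit P3@[42:43]
i=44 'c': node 8→7 (fail-walked)  emit P2@[44:44]
i=45 'b': node 7→5 (fail-walked)
i=46 'b': node 5→5 (fail-walked)
i=47 'e': node 5→8  emit P3@[46:47]
i=48 'c': node 8→7 (fail-walked)  emit P2@[48:48]
i=49 'b': node 7→5 (fail-walked)
i=50 'c': node 5→6  emit P1@[49:50],P2@[50:50]
i=51 'e': node 6→1 (fail-walked)
i=52 'b': node 1→5 (fail-walked)
i=53 'e': node 5→8  emit P3@[52:53]
i=54 'b': node 8→5 (fail-walked)
i=55 'e': node 5→8  emit P3@[54:55]
i=56 'c': node 8→7 (fail-walked)  emit P2@[56:56]
i=57 'a': node 7→0 (fail-walked)
i=58 'b': node 0→5
i=59 'e': node 5→8  emit P3@[58:59]
i=60 'a': node 8→0 (fail-walked)
i=61 'd': node 0→0
i=62 'e': node 0→1
i=63 'a': node 1→0 (fail-walked)
i=64 'e': node 0→1
i=65 'c': node 1→7 (fail-walked)  emit P2@[65:65]
i=66 'b': node 7→5 (fail-walked)
i=67 'c': node 5→6  emit P1@[66:67],P2@[67:67]

All matches (sorted): [[3,2],[4,2],[6,3],[10,0],[10,3],[12,1],[12,2],[15,1],[15,2],[20,0],[20,3],[23,1],[23,2],[27,0],[27,3],[30,2],[32,2],[34,2],[35,2],[36,2],[43,3],[44,2],[47,3],[48,2],[50,1],[50,2],[53,3],[55,3],[56,2],[59,3],[65,2],[67,1],[67,2]]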